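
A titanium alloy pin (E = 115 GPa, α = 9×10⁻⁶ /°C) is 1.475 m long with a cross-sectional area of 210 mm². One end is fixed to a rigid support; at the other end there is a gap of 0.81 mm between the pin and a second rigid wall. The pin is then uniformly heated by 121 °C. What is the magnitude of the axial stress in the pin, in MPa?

Unrestrained expansion: δ_free = αΔT L = 9×10⁻⁶ × 121 × 1475 = 1.606 mm.
After closing the 0.81 mm clearance, 1.606 − 0.81 = 0.7963 mm of expansion remains to be suppressed by the wall.
Compatibility: PL/(AE) = 0.7963 mm, so σ = P/A = E × (0.7963/1475) = 62.08 MPa.

σ ≈ 62.1 MPa (compressive)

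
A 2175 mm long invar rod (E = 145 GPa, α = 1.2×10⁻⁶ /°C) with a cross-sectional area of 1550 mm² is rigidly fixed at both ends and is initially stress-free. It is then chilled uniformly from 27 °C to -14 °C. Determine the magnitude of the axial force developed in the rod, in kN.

P ≈ 11.1 kN (tensile)

Full restraint means ε = 0, so the stress is σ = EαΔT = 145×10³ × 1.2×10⁻⁶ × 41 = 7.134 MPa.
Then P = σA = 7.134 × 1550 mm² = 11.06 kN, tensile.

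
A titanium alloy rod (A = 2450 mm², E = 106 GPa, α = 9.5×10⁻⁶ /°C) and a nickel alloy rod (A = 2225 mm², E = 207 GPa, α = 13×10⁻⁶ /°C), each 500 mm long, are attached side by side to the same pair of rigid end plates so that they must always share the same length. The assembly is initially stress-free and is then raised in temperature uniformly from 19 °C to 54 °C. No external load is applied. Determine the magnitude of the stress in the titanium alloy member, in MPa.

σ ≈ 8.3 MPa (tensile)

Both members must finish at the same length. With the larger α, the nickel alloy tends to over-expand; the plates restrain it, putting the nickel alloy in compression and the titanium alloy in tension. With no external load the two internal forces are equal and opposite, magnitude P.
Compatibility of the two members (thermal + elastic change equal): (α₁ − α₂)ΔT = P·[1/(A₁E₁) + 1/(A₂E₂)].
|α₁ − α₂|·ΔT = 3.5×10⁻⁶ × 35 = 0.0001225.
1/(A₁E₁) + 1/(A₂E₂) = 1/(2450×106×10³) + 1/(2225×207×10³) = 6.022×10⁻⁹ N⁻¹.
So P = 0.0001225 / 6.022×10⁻⁹ = 20.34 kN.
σ_{titanium alloy} = P/A₁ = 20340/2450 = 8.303 MPa, tensile.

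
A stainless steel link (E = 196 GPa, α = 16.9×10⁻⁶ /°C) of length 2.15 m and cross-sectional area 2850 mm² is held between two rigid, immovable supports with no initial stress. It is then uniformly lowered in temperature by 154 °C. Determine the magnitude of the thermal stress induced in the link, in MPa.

The supports are rigid, so the total axial strain is zero. The restrained thermal strain is ε = αΔT = 16.9×10⁻⁶ × 154 = 2602.6×10⁻⁶.
σ = EαΔT = 196×10³ × 16.9×10⁻⁶ × 154 = 510.1 MPa (tensile; the link is trying to contract).

σ ≈ 510 MPa (tensile)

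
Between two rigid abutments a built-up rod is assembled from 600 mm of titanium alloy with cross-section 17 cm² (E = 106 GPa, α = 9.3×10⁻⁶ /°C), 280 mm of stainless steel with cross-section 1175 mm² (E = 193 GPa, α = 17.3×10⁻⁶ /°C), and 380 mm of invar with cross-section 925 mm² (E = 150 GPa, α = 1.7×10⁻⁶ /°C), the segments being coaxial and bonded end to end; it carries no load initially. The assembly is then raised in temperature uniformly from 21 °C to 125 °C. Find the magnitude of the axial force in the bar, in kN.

P ≈ 158 kN (compressive)

With the walls removed the bar would change length by δ_free = Σ αᵢΔT Lᵢ = 9.3×10⁻⁶×104×600 + 17.3×10⁻⁶×104×280 + 1.7×10⁻⁶×104×380 = 1.151 mm.
Since the ends are fixed, an axial force P builds up, equal in every segment, with P · Σ Lᵢ/(AᵢEᵢ) = δ_free.
Σ Lᵢ/(AᵢEᵢ) = 600/(1700×106×10³) + 280/(1175×193×10³) + 380/(925×150×10³) = 7.303×10⁻⁶ mm/N.
So P = 1.151 / 7.303×10⁻⁶ = 157.6 kN, compressive.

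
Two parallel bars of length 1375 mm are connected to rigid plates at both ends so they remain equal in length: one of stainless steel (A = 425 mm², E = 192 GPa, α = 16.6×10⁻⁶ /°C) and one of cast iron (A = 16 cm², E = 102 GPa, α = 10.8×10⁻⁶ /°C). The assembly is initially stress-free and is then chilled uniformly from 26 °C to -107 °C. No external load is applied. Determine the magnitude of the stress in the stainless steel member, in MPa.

Equilibrium of a rigid end plate with no external load gives equal and opposite internal forces ±P in the two members. Since α_{stainless steel} > α_{cast iron}, cooling drives the stainless steel into tension and the cast iron into compression.
Compatibility of the two members (thermal + elastic change equal): (α₁ − α₂)ΔT = P·[1/(A₁E₁) + 1/(A₂E₂)].
|α₁ − α₂|·ΔT = 5.8×10⁻⁶ × 133 = 0.0007714.
1/(A₁E₁) + 1/(A₂E₂) = 1/(425×192×10³) + 1/(1600×102×10³) = 1.838×10⁻⁸ N⁻¹.
P = 0.0007714 / 1.838×10⁻⁸ = 41960 N = 41.96 kN.
σ_{stainless steel} = P/A₁ = 41960/425 = 98.74 MPa, tensile.

σ ≈ 98.7 MPa (tensile)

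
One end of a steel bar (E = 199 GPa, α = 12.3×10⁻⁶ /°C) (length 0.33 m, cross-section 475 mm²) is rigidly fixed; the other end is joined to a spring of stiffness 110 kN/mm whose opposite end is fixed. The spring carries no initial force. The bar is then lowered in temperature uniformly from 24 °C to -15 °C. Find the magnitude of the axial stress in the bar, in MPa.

σ ≈ 26.5 MPa (tensile)

Free thermal contraction: δ_free = αΔT L = 12.3×10⁻⁶ × 39 × 330 = 0.1583 mm.
With a force P in the spring, the elastic change of the bar is PL/(AE) and that of the spring is P/k; compatibility requires their sum to equal δ_free.
P [ L/(AE) + 1/k ] = δ_free → P [ 330/(475×199×10³) + 1/(110×10³) ] = 0.1583.
P = 0.1583 / 1.258×10⁻⁵ = 12580 N.
σ = P/A = 12580/475 = 26.49 MPa.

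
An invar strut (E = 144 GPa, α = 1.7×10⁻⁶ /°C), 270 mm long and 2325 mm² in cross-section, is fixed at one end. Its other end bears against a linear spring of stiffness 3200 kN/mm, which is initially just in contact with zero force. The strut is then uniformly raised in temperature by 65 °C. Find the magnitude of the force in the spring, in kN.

P ≈ 26.7 kN

Free thermal expansion: δ_free = αΔT L = 1.7×10⁻⁶ × 65 × 270 = 0.02983 mm.
With a force P in the spring, the elastic change of the strut is PL/(AE) and that of the spring is P/k; compatibility requires their sum to equal δ_free.
P [ L/(AE) + 1/k ] = δ_free → P [ 270/(2325×144×10³) + 1/(3200×10³) ] = 0.02983.
P = 0.02983 / 1.119×10⁻⁶ = 26660 N.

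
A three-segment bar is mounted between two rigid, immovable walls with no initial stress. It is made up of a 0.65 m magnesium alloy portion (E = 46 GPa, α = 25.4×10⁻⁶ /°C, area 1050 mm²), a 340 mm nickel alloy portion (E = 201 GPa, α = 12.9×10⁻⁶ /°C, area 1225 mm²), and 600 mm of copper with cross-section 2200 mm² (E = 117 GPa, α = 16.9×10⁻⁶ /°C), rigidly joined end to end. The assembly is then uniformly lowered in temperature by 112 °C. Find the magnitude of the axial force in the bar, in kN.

With the walls removed the bar would change length by δ_free = Σ αᵢΔT Lᵢ = 25.4×10⁻⁶×112×650 + 12.9×10⁻⁶×112×340 + 16.9×10⁻⁶×112×600 = 3.476 mm.
Since the ends are fixed, an axial force P builds up, equal in every segment, with P · Σ Lᵢ/(AᵢEᵢ) = δ_free.
Σ Lᵢ/(AᵢEᵢ) = 650/(1050×46×10³) + 340/(1225×201×10³) + 600/(2200×117×10³) = 1.717×10⁻⁵ mm/N.
So P = 3.476 / 1.717×10⁻⁵ = 202.5 kN, tensile.

P ≈ 202 kN (tensile)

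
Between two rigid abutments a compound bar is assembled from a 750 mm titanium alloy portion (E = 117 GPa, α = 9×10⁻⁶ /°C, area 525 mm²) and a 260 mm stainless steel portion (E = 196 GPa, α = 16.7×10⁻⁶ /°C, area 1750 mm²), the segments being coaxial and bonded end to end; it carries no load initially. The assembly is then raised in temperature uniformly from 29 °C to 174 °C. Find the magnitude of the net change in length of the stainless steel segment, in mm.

|ΔL| ≈ 0.536 mm

If the supports were absent, the total length change would be Σ αᵢΔT Lᵢ = 9×10⁻⁶×145×750 + 16.7×10⁻⁶×145×260 = 1.608 mm.
The walls prevent any net length change, so an axial force P (same in every segment) develops. Compatibility: P · Σ Lᵢ/(AᵢEᵢ) = δ_free.
Σ Lᵢ/(AᵢEᵢ) = 750/(525×117×10³) + 260/(1750×196×10³) = 1.297×10⁻⁵ mm/N.
P = 1.608 / 1.297×10⁻⁵ = 124000 N = 124 kN, compressive.
For the stainless steel segment, free thermal change = 16.7×10⁻⁶×145×260 = 0.6296 mm and elastic change from P = 124000×260/(1750×196×10³) = 0.09401 mm; these oppose, so the net change is 0.536 mm (segment lengthens).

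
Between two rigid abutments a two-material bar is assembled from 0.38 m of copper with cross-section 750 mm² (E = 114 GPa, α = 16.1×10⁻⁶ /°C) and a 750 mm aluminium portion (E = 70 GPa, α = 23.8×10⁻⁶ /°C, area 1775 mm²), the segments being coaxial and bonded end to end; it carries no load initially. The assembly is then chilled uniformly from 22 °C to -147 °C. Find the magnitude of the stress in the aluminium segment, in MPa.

If the supports were absent, the total length change would be Σ αᵢΔT Lᵢ = 16.1×10⁻⁶×169×380 + 23.8×10⁻⁶×169×750 = 4.051 mm.
Since the ends are fixed, an axial force P builds up, equal in every segment, with P · Σ Lᵢ/(AᵢEᵢ) = δ_free.
Σ Lᵢ/(AᵢEᵢ) = 380/(750×114×10³) + 750/(1775×70×10³) = 1.048×10⁻⁵ mm/N.
Hence P = δ_free / Σ(L/AE) = 4.051/1.048×10⁻⁵ = 386.5 kN (tensile).
σ_{aluminium} = P / A = 386500 / 1775 = 217.7 MPa.

σ ≈ 218 MPa (tensile)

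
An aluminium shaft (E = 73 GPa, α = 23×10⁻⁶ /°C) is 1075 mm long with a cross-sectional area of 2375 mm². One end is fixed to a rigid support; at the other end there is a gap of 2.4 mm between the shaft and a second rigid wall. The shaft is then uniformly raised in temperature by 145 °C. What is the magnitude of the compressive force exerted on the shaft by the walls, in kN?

P ≈ 191 kN

If the wall were absent the shaft would grow by αΔT L = 23×10⁻⁶ × 145 × 1075 = 3.585 mm.
This exceeds the 2.4 mm gap, so the wall pushes back. The portion of expansion that must be recovered elastically is δ_free − gap = 3.585 − 2.4 = 1.185 mm.
That suppressed elongation corresponds to σ = E·Δ/L = 73×10³ × 1.185/1075 = 80.48 MPa.
Force on the wall = σA = 80.48 × 2375 mm² = 191.1 kN.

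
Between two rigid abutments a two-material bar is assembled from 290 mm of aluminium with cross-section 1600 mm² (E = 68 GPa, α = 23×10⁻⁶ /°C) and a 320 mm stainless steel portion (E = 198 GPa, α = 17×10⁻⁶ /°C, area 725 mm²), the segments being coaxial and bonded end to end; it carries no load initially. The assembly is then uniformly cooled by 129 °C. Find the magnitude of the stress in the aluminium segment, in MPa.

σ ≈ 199 MPa (tensile)

If the supports were absent, the total length change would be Σ αᵢΔT Lᵢ = 23×10⁻⁶×129×290 + 17×10⁻⁶×129×320 = 1.562 mm.
Since the ends are fixed, an axial force P builds up, equal in every segment, with P · Σ Lᵢ/(AᵢEᵢ) = δ_free.
Σ Lᵢ/(AᵢEᵢ) = 290/(1600×68×10³) + 320/(725×198×10³) = 4.895×10⁻⁶ mm/N.
Hence P = δ_free / Σ(L/AE) = 1.562/4.895×10⁻⁶ = 319.2 kN (tensile).
σ_{aluminium} = P / A = 319200 / 1600 = 199.5 MPa.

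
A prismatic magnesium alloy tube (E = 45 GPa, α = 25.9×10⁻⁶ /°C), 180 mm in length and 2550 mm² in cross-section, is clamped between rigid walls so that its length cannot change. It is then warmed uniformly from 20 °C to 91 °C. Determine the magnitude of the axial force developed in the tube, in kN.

The ends cannot move, so σ = EαΔT = 45×10³ × 25.9×10⁻⁶ × 71 = 82.75 MPa.
Then P = σA = 82.75 × 2550 mm² = 211 kN, compressive.

P ≈ 211 kN (compressive)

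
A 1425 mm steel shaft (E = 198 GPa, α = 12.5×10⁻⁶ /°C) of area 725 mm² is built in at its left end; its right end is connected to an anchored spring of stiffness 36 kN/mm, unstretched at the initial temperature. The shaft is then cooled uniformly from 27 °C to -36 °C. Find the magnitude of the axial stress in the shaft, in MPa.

If the spring were absent the shaft would shorten by αΔT L = 12.5×10⁻⁶ × 63 × 1425 = 1.122 mm.
Let P be the tensile force in the spring. The shaft extends elastically by PL/(AE) and the spring stretches by P/k; together these equal δ_free.
So P = δ_free / [L/(AE) + 1/k] = 1.122 / [ 1425/(725×198×10³) + 1/(36×10³) ].
P = 1.122 / 3.77×10⁻⁵ = 29760 N.
σ = P/A = 29760/725 = 41.05 MPa.

σ ≈ 41.1 MPa (tensile)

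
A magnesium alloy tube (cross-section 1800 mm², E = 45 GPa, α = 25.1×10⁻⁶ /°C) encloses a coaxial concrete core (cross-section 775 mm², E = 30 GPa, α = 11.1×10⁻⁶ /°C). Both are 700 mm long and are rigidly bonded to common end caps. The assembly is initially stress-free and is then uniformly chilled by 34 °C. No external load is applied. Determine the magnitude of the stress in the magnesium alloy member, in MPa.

The magnesium alloy has the larger α, so on cooling it would change length more than the concrete if both were free. The rigid plates force a common final length, so the magnesium alloy is put into tension and the concrete into compression, with equal and opposite forces P (no external load).
Setting the final lengths equal and cancelling L: (α₁ − α₂)ΔT = P/(A₁E₁) + P/(A₂E₂).
|α₁ − α₂|·ΔT = 14×10⁻⁶ × 34 = 0.000476.
1/(A₁E₁) + 1/(A₂E₂) = 1/(1800×45×10³) + 1/(775×30×10³) = 5.536×10⁻⁸ N⁻¹.
So P = 0.000476 / 5.536×10⁻⁸ = 8.599 kN.
σ_{magnesium alloy} = P/A₁ = 8599/1800 = 4.777 MPa, tensile.

σ ≈ 4.78 MPa (tensile)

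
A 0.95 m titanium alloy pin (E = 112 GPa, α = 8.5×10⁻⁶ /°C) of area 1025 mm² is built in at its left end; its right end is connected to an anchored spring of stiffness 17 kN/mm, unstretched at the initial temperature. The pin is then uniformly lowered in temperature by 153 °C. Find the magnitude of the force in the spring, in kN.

P ≈ 18.4 kN

The unrestrained thermal change is αΔT L = 8.5×10⁻⁶ × 153 × 950 = 1.235 mm.
With a force P in the spring, the elastic change of the pin is PL/(AE) and that of the spring is P/k; compatibility requires their sum to equal δ_free.
P [ L/(AE) + 1/k ] = δ_free → P [ 950/(1025×112×10³) + 1/(17×10³) ] = 1.235.
P = 1.235 / 6.71×10⁻⁵ = 18410 N.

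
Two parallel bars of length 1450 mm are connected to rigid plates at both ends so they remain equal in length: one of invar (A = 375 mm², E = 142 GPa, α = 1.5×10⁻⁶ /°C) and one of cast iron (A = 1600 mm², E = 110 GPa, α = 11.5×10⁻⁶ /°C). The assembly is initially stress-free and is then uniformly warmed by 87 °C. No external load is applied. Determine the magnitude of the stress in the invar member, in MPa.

σ ≈ 94.8 MPa (tensile)

Equilibrium of a rigid end plate with no external load gives equal and opposite internal forces ±P in the two members. Since α_{cast iron} > α_{invar}, heating drives the cast iron into compression and the invar into tension.
Equating the net (thermal + elastic) strains gives |α₁ − α₂|·ΔT = P·[1/(A₁E₁) + 1/(A₂E₂)].
|α₁ − α₂|·ΔT = 10×10⁻⁶ × 87 = 0.00087.
1/(A₁E₁) + 1/(A₂E₂) = 1/(375×142×10³) + 1/(1600×110×10³) = 2.446×10⁻⁸ N⁻¹.
P = 0.00087 / 2.446×10⁻⁸ = 35570 N = 35.57 kN.
σ_{invar} = P/A₁ = 35570/375 = 94.84 MPa, tensile.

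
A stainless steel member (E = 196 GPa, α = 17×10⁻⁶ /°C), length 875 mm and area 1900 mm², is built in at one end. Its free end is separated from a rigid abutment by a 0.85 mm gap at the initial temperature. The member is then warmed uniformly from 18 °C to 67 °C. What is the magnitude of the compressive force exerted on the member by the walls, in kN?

Free thermal elongation = αΔT L = 17×10⁻⁶ × 49 × 875 = 0.7289 mm.
Since δ_free = 0.729 mm is less than the 0.85 mm gap, the member never touches the wall. No axial force develops.

P ≈ 0 kN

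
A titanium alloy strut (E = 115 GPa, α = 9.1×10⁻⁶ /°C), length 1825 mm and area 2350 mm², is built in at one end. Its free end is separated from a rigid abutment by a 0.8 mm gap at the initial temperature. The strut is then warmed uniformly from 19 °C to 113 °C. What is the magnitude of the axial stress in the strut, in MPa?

Free thermal elongation = αΔT L = 9.1×10⁻⁶ × 94 × 1825 = 1.561 mm.
After closing the 0.8 mm clearance, 1.561 − 0.8 = 0.7611 mm of expansion remains to be suppressed by the wall.
That suppressed elongation corresponds to σ = E·Δ/L = 115×10³ × 0.7611/1825 = 47.96 MPa.

σ ≈ 48 MPa (compressive)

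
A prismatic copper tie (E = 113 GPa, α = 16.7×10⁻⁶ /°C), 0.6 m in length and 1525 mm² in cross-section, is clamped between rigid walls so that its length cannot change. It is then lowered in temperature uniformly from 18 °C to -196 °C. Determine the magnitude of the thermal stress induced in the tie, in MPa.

With length fixed, the mechanical strain must cancel the thermal strain αΔT = 16.7×10⁻⁶ × 214 = 3573.8×10⁻⁶.
The stress required to suppress this strain is σ = Eε = 113×10³ × 3573.8×10⁻⁶ = 403.8 MPa, tensile since the tie is trying to contract.

σ ≈ 404 MPa (tensile)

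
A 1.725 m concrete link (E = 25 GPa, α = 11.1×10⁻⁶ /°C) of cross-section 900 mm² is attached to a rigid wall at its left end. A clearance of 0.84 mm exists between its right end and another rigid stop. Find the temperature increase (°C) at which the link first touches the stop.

ΔT ≈ 43.9 °C

The gap closes when αΔT L = 0.84 mm, since the link is still unstressed at that instant.
So ΔT = g/(αL) = 0.84/(11.1×10⁻⁶ × 1725) = 43.87 °C.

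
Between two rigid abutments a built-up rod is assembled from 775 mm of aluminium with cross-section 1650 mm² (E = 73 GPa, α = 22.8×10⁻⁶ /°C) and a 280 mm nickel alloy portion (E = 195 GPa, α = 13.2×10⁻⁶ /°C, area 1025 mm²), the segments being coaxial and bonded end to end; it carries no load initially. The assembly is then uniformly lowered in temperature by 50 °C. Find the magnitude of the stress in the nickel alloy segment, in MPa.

σ ≈ 133 MPa (tensile)

With the walls removed the bar would change length by δ_free = Σ αᵢΔT Lᵢ = 22.8×10⁻⁶×50×775 + 13.2×10⁻⁶×50×280 = 1.068 mm.
Since the ends are fixed, an axial force P builds up, equal in every segment, with P · Σ Lᵢ/(AᵢEᵢ) = δ_free.
Σ Lᵢ/(AᵢEᵢ) = 775/(1650×73×10³) + 280/(1025×195×10³) = 7.835×10⁻⁶ mm/N.
P = 1.068 / 7.835×10⁻⁶ = 136300 N = 136.3 kN, tensile.
σ_{nickel alloy} = P / A = 136300 / 1025 = 133 MPa.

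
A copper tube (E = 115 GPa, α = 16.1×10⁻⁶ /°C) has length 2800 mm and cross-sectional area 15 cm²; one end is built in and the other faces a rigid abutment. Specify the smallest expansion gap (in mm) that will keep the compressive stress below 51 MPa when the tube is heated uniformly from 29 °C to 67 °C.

With no wall the tube would lengthen by αΔT L = 16.1×10⁻⁶ × 38 × 2800 = 1.713 mm.
A stress of 51 MPa corresponds to the wall pushing the tube back by σL/E = 51×2800/(115×10³) = 1.242 mm.
So the gap has to take up the difference, g_min = δ_free − σL/E = 1.713 − 1.242 = 0.4713 mm.

g ≈ 0.471 mm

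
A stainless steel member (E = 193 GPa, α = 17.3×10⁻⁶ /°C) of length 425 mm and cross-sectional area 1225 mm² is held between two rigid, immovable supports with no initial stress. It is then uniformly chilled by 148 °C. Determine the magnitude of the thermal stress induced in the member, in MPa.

Because both ends are immovable the net strain is zero, and the suppressed thermal strain is αΔT = 17.3×10⁻⁶ × 148 = 2560.4×10⁻⁶.
Hence σ = E·αΔT = 193×10³ × 2560.4×10⁻⁶ = 494.2 MPa, tensile.

σ ≈ 494 MPa (tensile)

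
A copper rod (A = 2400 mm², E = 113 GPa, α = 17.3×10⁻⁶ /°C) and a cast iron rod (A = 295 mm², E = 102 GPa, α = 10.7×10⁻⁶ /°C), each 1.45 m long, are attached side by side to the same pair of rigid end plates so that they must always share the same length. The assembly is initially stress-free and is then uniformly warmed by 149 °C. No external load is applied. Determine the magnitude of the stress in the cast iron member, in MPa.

The copper has the larger α, so on heating it would change length more than the cast iron if both were free. The rigid plates force a common final length, so the copper is put into compression and the cast iron into tension, with equal and opposite forces P (no external load).
Equating the net (thermal + elastic) strains gives |α₁ − α₂|·ΔT = P·[1/(A₁E₁) + 1/(A₂E₂)].
|α₁ − α₂|·ΔT = 6.6×10⁻⁶ × 149 = 0.0009834.
1/(A₁E₁) + 1/(A₂E₂) = 1/(2400×113×10³) + 1/(295×102×10³) = 3.692×10⁻⁸ N⁻¹.
P = 0.0009834 / 3.692×10⁻⁸ = 26640 N = 26.64 kN.
σ_{cast iron} = P/A₂ = 26640/295 = 90.29 MPa, tensile.

σ ≈ 90.3 MPa (tensile)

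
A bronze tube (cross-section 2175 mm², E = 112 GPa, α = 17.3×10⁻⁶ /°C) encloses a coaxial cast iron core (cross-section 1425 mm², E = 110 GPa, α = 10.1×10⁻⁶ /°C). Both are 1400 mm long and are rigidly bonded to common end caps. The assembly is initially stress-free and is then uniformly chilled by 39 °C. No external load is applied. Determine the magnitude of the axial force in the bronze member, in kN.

Both members must finish at the same length. With the larger α, the bronze tends to over-contract; the plates restrain it, putting the bronze in tension and the cast iron in compression. With no external load the two internal forces are equal and opposite, magnitude P.
Setting the final lengths equal and cancelling L: (α₁ − α₂)ΔT = P/(A₁E₁) + P/(A₂E₂).
|α₁ − α₂|·ΔT = 7.2×10⁻⁶ × 39 = 0.0002808.
1/(A₁E₁) + 1/(A₂E₂) = 1/(2175×112×10³) + 1/(1425×110×10³) = 1.048×10⁻⁸ N⁻¹.
P = 0.0002808 / 1.048×10⁻⁸ = 26780 N = 26.78 kN.

P ≈ 26.8 kN (tensile in the bronze)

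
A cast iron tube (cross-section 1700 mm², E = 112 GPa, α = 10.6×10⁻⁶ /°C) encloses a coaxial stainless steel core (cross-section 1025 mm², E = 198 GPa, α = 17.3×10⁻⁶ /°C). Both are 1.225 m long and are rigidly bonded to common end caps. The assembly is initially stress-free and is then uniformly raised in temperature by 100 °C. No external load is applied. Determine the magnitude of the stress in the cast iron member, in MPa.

σ ≈ 38.7 MPa (tensile)

Equilibrium of a rigid end plate with no external load gives equal and opposite internal forces ±P in the two members. Since α_{stainless steel} > α_{cast iron}, heating drives the stainless steel into compression and the cast iron into tension.
Setting the final lengths equal and cancelling L: (α₁ − α₂)ΔT = P/(A₁E₁) + P/(A₂E₂).
|α₁ − α₂|·ΔT = 6.7×10⁻⁶ × 100 = 0.00067.
1/(A₁E₁) + 1/(A₂E₂) = 1/(1700×112×10³) + 1/(1025×198×10³) = 1.018×10⁻⁸ N⁻¹.
P = 0.00067 / 1.018×10⁻⁸ = 65820 N = 65.82 kN.
σ_{cast iron} = P/A₁ = 65820/1700 = 38.72 MPa, tensile.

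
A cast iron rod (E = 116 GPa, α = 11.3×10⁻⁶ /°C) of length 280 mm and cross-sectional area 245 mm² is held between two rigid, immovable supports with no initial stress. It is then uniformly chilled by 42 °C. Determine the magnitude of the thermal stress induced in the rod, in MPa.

The supports are rigid, so the total axial strain is zero. The restrained thermal strain is ε = αΔT = 11.3×10⁻⁶ × 42 = 474.6×10⁻⁶.
σ = EαΔT = 116×10³ × 11.3×10⁻⁶ × 42 = 55.05 MPa (tensile; the rod is trying to contract).

σ ≈ 55.1 MPa (tensile)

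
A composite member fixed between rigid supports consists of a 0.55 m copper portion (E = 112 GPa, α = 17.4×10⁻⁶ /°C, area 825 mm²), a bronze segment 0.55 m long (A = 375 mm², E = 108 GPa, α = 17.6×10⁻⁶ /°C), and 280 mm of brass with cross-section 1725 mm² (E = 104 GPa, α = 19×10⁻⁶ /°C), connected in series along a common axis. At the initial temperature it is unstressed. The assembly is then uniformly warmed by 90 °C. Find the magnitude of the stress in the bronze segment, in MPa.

Free thermal expansion of the whole bar: Σ αᵢΔT Lᵢ = 17.4×10⁻⁶×90×550 + 17.6×10⁻⁶×90×550 + 19×10⁻⁶×90×280 = 2.211 mm.
The rigid supports impose zero overall length change; the single axial force P common to all segments must satisfy P Σ Lᵢ/(AᵢEᵢ) = δ_free.
Σ Lᵢ/(AᵢEᵢ) = 550/(825×112×10³) + 550/(375×108×10³) + 280/(1725×104×10³) = 2.109×10⁻⁵ mm/N.
P = 2.211 / 2.109×10⁻⁵ = 104800 N = 104.8 kN, compressive.
σ_{bronze} = P / A = 104800 / 375 = 279.6 MPa.

σ ≈ 280 MPa (compressive)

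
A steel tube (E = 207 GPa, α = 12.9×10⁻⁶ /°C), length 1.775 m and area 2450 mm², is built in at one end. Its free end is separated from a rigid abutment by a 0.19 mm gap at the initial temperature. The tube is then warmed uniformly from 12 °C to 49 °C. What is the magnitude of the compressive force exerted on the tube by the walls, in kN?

If the wall were absent the tube would grow by αΔT L = 12.9×10⁻⁶ × 37 × 1775 = 0.8472 mm.
This exceeds the 0.19 mm gap, so the wall pushes back. The portion of expansion that must be recovered elastically is δ_free − gap = 0.8472 − 0.19 = 0.6572 mm.
That suppressed elongation corresponds to σ = E·Δ/L = 207×10³ × 0.6572/1775 = 76.64 MPa.
P = σA = 76.64 × 2450 = 187.8 kN.

P ≈ 188 kN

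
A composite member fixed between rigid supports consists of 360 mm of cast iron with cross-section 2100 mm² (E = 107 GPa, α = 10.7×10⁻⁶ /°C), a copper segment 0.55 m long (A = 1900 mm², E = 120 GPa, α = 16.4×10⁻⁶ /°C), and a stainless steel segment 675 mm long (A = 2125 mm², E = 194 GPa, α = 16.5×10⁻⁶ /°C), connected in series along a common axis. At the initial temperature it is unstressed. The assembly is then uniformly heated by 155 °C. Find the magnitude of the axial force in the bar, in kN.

Free thermal expansion of the whole bar: Σ αᵢΔT Lᵢ = 10.7×10⁻⁶×155×360 + 16.4×10⁻⁶×155×550 + 16.5×10⁻⁶×155×675 = 3.721 mm.
Since the ends are fixed, an axial force P builds up, equal in every segment, with P · Σ Lᵢ/(AᵢEᵢ) = δ_free.
Σ Lᵢ/(AᵢEᵢ) = 360/(2100×107×10³) + 550/(1900×120×10³) + 675/(2125×194×10³) = 5.652×10⁻⁶ mm/N.
P = 3.721 / 5.652×10⁻⁶ = 658500 N = 658.5 kN, compressive.

P ≈ 658 kN (compressive)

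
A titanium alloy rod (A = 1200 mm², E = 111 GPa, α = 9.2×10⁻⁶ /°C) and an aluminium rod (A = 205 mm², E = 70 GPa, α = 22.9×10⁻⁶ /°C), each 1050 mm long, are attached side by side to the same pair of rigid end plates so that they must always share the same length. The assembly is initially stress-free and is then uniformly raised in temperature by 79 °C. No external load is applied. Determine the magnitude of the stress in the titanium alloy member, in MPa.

The aluminium has the larger α, so on heating it would change length more than the titanium alloy if both were free. The rigid plates force a common final length, so the aluminium is put into compression and the titanium alloy into tension, with equal and opposite forces P (no external load).
Equating the net (thermal + elastic) strains gives |α₁ − α₂|·ΔT = P·[1/(A₁E₁) + 1/(A₂E₂)].
|α₁ − α₂|·ΔT = 13.7×10⁻⁶ × 79 = 0.001082.
1/(A₁E₁) + 1/(A₂E₂) = 1/(1200×111×10³) + 1/(205×70×10³) = 7.719×10⁻⁸ N⁻¹.
P = 0.001082 / 7.719×10⁻⁸ = 14020 N = 14.02 kN.
σ_{titanium alloy} = P/A₁ = 14020/1200 = 11.68 MPa, tensile.

σ ≈ 11.7 MPa (tensile)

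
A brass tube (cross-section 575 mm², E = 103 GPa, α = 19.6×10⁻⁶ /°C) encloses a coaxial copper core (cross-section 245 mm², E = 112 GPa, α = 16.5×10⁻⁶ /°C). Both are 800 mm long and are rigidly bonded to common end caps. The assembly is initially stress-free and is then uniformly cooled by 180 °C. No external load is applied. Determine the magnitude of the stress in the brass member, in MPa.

σ ≈ 18.2 MPa (tensile)

Equilibrium of a rigid end plate with no external load gives equal and opposite internal forces ±P in the two members. Since α_{brass} > α_{copper}, cooling drives the brass into tension and the copper into compression.
Setting the final lengths equal and cancelling L: (α₁ − α₂)ΔT = P/(A₁E₁) + P/(A₂E₂).
|α₁ − α₂|·ΔT = 3.1×10⁻⁶ × 180 = 0.000558.
1/(A₁E₁) + 1/(A₂E₂) = 1/(575×103×10³) + 1/(245×112×10³) = 5.333×10⁻⁸ N⁻¹.
So P = 0.000558 / 5.333×10⁻⁸ = 10.46 kN.
σ_{brass} = P/A₁ = 10460/575 = 18.2 MPa, tensile.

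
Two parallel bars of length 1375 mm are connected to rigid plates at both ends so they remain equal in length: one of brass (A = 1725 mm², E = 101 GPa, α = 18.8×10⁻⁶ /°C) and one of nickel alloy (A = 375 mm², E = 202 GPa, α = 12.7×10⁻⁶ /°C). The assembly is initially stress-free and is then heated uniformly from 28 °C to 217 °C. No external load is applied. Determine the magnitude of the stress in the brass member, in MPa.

Equilibrium of a rigid end plate with no external load gives equal and opposite internal forces ±P in the two members. Since α_{brass} > α_{nickel alloy}, heating drives the brass into compression and the nickel alloy into tension.
Equating the net (thermal + elastic) strains gives |α₁ − α₂|·ΔT = P·[1/(A₁E₁) + 1/(A₂E₂)].
|α₁ − α₂|·ΔT = 6.1×10⁻⁶ × 189 = 0.001153.
1/(A₁E₁) + 1/(A₂E₂) = 1/(1725×101×10³) + 1/(375×202×10³) = 1.894×10⁻⁸ N⁻¹.
So P = 0.001153 / 1.894×10⁻⁸ = 60.87 kN.
σ_{brass} = P/A₁ = 60870/1725 = 35.29 MPa, compressive.

σ ≈ 35.3 MPa (compressive)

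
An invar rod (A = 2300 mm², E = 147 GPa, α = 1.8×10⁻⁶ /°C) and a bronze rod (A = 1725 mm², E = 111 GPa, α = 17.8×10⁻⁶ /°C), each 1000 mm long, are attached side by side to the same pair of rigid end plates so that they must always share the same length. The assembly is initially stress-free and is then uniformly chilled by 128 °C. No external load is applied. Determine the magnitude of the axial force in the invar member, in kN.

Both members must finish at the same length. With the larger α, the bronze tends to over-contract; the plates restrain it, putting the bronze in tension and the invar in compression. With no external load the two internal forces are equal and opposite, magnitude P.
Compatibility of the two members (thermal + elastic change equal): (α₁ − α₂)ΔT = P·[1/(A₁E₁) + 1/(A₂E₂)].
|α₁ − α₂|·ΔT = 16×10⁻⁶ × 128 = 0.002048.
1/(A₁E₁) + 1/(A₂E₂) = 1/(2300×147×10³) + 1/(1725×111×10³) = 8.18×10⁻⁹ N⁻¹.
P = 0.002048 / 8.18×10⁻⁹ = 250400 N = 250.4 kN.

P ≈ 250 kN (compressive in the invar)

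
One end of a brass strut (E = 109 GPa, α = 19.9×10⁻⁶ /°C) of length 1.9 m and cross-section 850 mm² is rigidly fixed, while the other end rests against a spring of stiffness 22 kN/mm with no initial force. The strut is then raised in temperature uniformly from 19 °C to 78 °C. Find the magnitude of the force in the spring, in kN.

P ≈ 33.8 kN

If the spring were absent the strut would lengthen by αΔT L = 19.9×10⁻⁶ × 59 × 1900 = 2.231 mm.
With a force P in the spring, the elastic change of the strut is PL/(AE) and that of the spring is P/k; compatibility requires their sum to equal δ_free.
P [ L/(AE) + 1/k ] = δ_free → P [ 1900/(850×109×10³) + 1/(22×10³) ] = 2.231.
P = 2.231 / 6.596×10⁻⁵ = 33820 N.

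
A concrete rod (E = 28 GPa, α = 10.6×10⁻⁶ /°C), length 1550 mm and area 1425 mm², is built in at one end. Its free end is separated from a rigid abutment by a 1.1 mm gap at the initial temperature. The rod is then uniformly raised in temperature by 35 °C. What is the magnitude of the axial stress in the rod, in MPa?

Unrestrained expansion: δ_free = αΔT L = 10.6×10⁻⁶ × 35 × 1550 = 0.575 mm.
Since δ_free = 0.575 mm is less than the 1.1 mm gap, the rod never touches the wall. No axial force develops.

σ ≈ 0 MPa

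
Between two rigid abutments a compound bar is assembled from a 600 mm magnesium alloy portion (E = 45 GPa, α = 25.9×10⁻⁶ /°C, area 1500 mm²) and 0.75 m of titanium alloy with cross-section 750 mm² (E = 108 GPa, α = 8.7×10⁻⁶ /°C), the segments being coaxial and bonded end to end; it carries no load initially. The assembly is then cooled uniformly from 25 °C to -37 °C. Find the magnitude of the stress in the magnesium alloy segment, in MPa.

Free thermal contraction of the whole bar: Σ αᵢΔT Lᵢ = 25.9×10⁻⁶×62×600 + 8.7×10⁻⁶×62×750 = 1.368 mm.
The rigid supports impose zero overall length change; the single axial force P common to all segments must satisfy P Σ Lᵢ/(AᵢEᵢ) = δ_free.
The series flexibility is Σ Lᵢ/(AᵢEᵢ) = 600/(1500×45×10³) + 750/(750×108×10³) = 1.815×10⁻⁵ mm/N.
So P = 1.368 / 1.815×10⁻⁵ = 75.38 kN, tensile.
σ_{magnesium alloy} = P / A = 75380 / 1500 = 50.25 MPa.

σ ≈ 50.3 MPa (tensile)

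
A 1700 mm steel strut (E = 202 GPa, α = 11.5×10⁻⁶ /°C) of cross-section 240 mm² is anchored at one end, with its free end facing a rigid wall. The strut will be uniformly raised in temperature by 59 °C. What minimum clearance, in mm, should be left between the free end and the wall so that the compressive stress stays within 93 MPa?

With no wall the strut would lengthen by αΔT L = 11.5×10⁻⁶ × 59 × 1700 = 1.153 mm.
At the allowable stress the elastic shortening the wall may impose is σL/E = 93 × 1700 / (202×10³) = 0.7827 mm.
So the gap has to take up the difference, g_min = δ_free − σL/E = 1.153 − 0.7827 = 0.3708 mm.

g ≈ 0.371 mm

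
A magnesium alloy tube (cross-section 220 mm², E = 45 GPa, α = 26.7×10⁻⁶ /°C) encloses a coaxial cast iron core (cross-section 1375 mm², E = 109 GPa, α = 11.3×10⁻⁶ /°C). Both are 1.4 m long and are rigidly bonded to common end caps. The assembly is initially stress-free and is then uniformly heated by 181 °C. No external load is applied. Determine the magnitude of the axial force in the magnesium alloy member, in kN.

Both members must finish at the same length. With the larger α, the magnesium alloy tends to over-expand; the plates restrain it, putting the magnesium alloy in compression and the cast iron in tension. With no external load the two internal forces are equal and opposite, magnitude P.
Equating the net (thermal + elastic) strains gives |α₁ − α₂|·ΔT = P·[1/(A₁E₁) + 1/(A₂E₂)].
|α₁ − α₂|·ΔT = 15.4×10⁻⁶ × 181 = 0.002787.
1/(A₁E₁) + 1/(A₂E₂) = 1/(220×45×10³) + 1/(1375×109×10³) = 1.077×10⁻⁷ N⁻¹.
So P = 0.002787 / 1.077×10⁻⁷ = 25.89 kN.

P ≈ 25.9 kN (compressive in the magnesium alloy)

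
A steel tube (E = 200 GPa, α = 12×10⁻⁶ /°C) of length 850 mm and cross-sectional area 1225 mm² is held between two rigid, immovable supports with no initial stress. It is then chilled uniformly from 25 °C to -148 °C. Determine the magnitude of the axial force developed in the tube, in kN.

Full restraint means ε = 0, so the stress is σ = EαΔT = 200×10³ × 12×10⁻⁶ × 173 = 415.2 MPa.
P = AEαΔT = 1225 × 200×10³ × 12×10⁻⁶ × 173 = 508.6 kN (tensile).

P ≈ 509 kN (tensile)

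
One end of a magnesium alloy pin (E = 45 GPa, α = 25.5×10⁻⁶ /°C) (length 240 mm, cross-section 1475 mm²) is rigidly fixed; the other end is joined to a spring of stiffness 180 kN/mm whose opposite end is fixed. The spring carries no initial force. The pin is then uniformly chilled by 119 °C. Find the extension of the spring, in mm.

Free thermal contraction: δ_free = αΔT L = 25.5×10⁻⁶ × 119 × 240 = 0.7283 mm.
Let P be the tensile force in the spring. The pin extends elastically by PL/(AE) and the spring stretches by P/k; together these equal δ_free.
So P = δ_free / [L/(AE) + 1/k] = 0.7283 / [ 240/(1475×45×10³) + 1/(180×10³) ].
P = 0.7283 / 9.171×10⁻⁶ = 79410 N.
Spring extension = P/k = 79410/(180×10³) = 0.4412 mm.

δ ≈ 0.441 mm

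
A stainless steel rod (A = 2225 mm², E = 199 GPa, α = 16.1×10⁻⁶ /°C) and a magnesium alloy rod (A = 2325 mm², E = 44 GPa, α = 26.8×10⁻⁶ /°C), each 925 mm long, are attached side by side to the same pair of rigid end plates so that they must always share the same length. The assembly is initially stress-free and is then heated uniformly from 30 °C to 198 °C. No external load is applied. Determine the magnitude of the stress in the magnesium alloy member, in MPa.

σ ≈ 64.2 MPa (compressive)

The magnesium alloy has the larger α, so on heating it would change length more than the stainless steel if both were free. The rigid plates force a common final length, so the magnesium alloy is put into compression and the stainless steel into tension, with equal and opposite forces P (no external load).
Setting the final lengths equal and cancelling L: (α₁ − α₂)ΔT = P/(A₁E₁) + P/(A₂E₂).
|α₁ − α₂|·ΔT = 10.7×10⁻⁶ × 168 = 0.001798.
1/(A₁E₁) + 1/(A₂E₂) = 1/(2225×199×10³) + 1/(2325×44×10³) = 1.203×10⁻⁸ N⁻¹.
So P = 0.001798 / 1.203×10⁻⁸ = 149.4 kN.
σ_{magnesium alloy} = P/A₂ = 149400/2325 = 64.25 MPa, compressive.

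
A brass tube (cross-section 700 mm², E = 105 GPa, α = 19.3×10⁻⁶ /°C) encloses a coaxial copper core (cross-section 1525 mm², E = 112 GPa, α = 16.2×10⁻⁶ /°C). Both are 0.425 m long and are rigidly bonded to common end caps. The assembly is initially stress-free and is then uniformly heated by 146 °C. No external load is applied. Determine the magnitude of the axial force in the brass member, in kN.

Equilibrium of a rigid end plate with no external load gives equal and opposite internal forces ±P in the two members. Since α_{brass} > α_{copper}, heating drives the brass into compression and the copper into tension.
Equating the net (thermal + elastic) strains gives |α₁ − α₂|·ΔT = P·[1/(A₁E₁) + 1/(A₂E₂)].
|α₁ − α₂|·ΔT = 3.1×10⁻⁶ × 146 = 0.0004526.
1/(A₁E₁) + 1/(A₂E₂) = 1/(700×105×10³) + 1/(1525×112×10³) = 1.946×10⁻⁸ N⁻¹.
P = 0.0004526 / 1.946×10⁻⁸ = 23260 N = 23.26 kN.

P ≈ 23.3 kN (compressive in the brass)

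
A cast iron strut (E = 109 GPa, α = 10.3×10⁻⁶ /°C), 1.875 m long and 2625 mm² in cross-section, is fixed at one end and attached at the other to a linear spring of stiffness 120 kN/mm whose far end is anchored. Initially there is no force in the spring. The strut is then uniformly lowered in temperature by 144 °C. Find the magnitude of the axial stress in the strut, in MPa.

σ ≈ 71.2 MPa (tensile)

Free thermal contraction: δ_free = αΔT L = 10.3×10⁻⁶ × 144 × 1875 = 2.781 mm.
Let P be the tensile force in the spring. The strut extends elastically by PL/(AE) and the spring stretches by P/k; together these equal δ_free.
P [ L/(AE) + 1/k ] = δ_free → P [ 1875/(2625×109×10³) + 1/(120×10³) ] = 2.781.
P = 2.781 / 1.489×10⁻⁵ = 186800 N.
σ = P/A = 186800/2625 = 71.17 MPa.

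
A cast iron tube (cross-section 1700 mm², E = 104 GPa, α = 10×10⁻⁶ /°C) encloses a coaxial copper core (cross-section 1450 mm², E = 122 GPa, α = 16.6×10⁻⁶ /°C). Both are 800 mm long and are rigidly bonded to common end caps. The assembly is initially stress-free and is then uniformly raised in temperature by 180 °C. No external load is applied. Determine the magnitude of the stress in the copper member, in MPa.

Both members must finish at the same length. With the larger α, the copper tends to over-expand; the plates restrain it, putting the copper in compression and the cast iron in tension. With no external load the two internal forces are equal and opposite, magnitude P.
Equating the net (thermal + elastic) strains gives |α₁ − α₂|·ΔT = P·[1/(A₁E₁) + 1/(A₂E₂)].
|α₁ − α₂|·ΔT = 6.6×10⁻⁶ × 180 = 0.001188.
1/(A₁E₁) + 1/(A₂E₂) = 1/(1700×104×10³) + 1/(1450×122×10³) = 1.131×10⁻⁸ N⁻¹.
P = 0.001188 / 1.131×10⁻⁸ = 105000 N = 105 kN.
σ_{copper} = P/A₂ = 105000/1450 = 72.45 MPa, compressive.

σ ≈ 72.4 MPa (compressive)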